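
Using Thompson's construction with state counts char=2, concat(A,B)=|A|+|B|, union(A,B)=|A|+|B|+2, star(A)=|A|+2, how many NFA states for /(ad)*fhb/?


Syntax tree has 5 char leaf(s), 0 union(s), 1 star(s)
chars contribute 5×2 = 10; each union adds +2; each star adds +2
Total: 10 + 0 + 2 = 12 states


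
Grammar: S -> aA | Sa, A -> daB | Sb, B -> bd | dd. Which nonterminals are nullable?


A nonterminal is nullable iff some alternative derives ε (directly, or every symbol in it is nullable)
Nullable: {}


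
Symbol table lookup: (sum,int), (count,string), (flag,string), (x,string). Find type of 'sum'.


Lookup 'sum' → type int


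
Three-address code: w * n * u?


Break into single-operator statements:
t1 = w * n
t2 = t1 * u


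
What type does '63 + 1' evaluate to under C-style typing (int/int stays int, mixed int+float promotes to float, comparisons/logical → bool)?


Operand types: int + int
Rule: mixed int/float promotes to float; int/int stays int
Result type: int


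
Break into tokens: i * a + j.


Scan left to right, longest-match per lexeme
Tokens: ID(i), OP(*), ID(a), OP(+), ID(j)


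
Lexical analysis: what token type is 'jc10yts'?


Pattern: letter/underscore followed by alphanumerics, not a keyword
Type: IDENTIFIER


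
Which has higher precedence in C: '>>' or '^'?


'>>' is shift (level 8); '^' is bitwise XOR (level 4)
Higher level binds tighter
'>>' has higher precedence than '^'


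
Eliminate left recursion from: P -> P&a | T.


Left-recursive alternatives: P&a; non-recursive: T
Introduce P': P -> TP', P' -> &aP' | ε


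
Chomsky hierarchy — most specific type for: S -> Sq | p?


Left-linear: every RHS is a terminal or one nonterminal followed by a terminal
Classification: Type 3 (Regular)


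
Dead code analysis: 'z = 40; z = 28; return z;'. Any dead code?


first assignment to z is overwritten before any read
Dead: 'z = 40'


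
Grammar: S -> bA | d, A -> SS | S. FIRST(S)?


Per alternative of S: FIRST(bA) = {b}; FIRST(d) = {d}
FIRST(S) = {b, d}


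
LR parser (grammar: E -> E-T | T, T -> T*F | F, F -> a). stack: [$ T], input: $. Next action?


lookahead ∉ {*} so T won't extend; reduce E -> T
Action: reduce (E -> T)


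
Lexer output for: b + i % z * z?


Scan left to right, longest-match per lexeme
Tokens: ID(b), OP(+), ID(i), OP(%), ID(z), OP(*), ID(z)


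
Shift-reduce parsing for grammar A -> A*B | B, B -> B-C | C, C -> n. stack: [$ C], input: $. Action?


'C' (not preceded by B-) is the handle for B -> C
Action: reduce (B -> C)


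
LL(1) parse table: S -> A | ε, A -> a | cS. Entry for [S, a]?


For [S, a]: 'a' ∈ FIRST(A)
Entry: S -> A


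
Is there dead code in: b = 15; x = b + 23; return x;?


b is read by x's definition; x is returned
No dead code


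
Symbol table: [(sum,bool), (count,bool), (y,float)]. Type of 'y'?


Lookup 'y' → type float


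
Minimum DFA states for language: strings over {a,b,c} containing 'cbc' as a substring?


KMP-style automaton: 3 progress states + 1 absorbing accept = 4
Minimal DFA: 4 states


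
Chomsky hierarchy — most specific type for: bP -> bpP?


LHS has context (more than one symbol) and |LHS| ≤ |RHS|
Classification: Type 1 (Context-Sensitive)


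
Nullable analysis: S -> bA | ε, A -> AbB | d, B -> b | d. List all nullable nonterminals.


A nonterminal is nullable iff some alternative derives ε (directly, or every symbol in it is nullable)
Nullable: {S}


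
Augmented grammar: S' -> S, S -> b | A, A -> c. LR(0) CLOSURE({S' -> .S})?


Start: S' -> .S
For each item with dot before a nonterminal B, add B -> .γ for every B-production
Closure: [S' -> .S, S -> .b, S -> .A, A -> .c]


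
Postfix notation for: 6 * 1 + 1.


Left to right (same or higher precedence on left)
Postfix: 6 1 * 1 +


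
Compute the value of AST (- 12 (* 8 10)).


Evaluate inner: (* 8 10) = 80
Evaluate root: (- 12 80) = -68
Result: -68


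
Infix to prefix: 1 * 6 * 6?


left-to-right (same/higher precedence on left): tree is (* (* 1 6) 6)
Prefix: * * 1 6 6


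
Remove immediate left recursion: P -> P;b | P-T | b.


Left-recursive alternatives: P;b, P-T; non-recursive: b
Introduce P': P -> bP', P' -> ;bP' | -TP' | ε


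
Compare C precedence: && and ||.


'&&' is logical AND (level 2); '||' is logical OR (level 1)
Higher level binds tighter
'&&' has higher precedence than '||'


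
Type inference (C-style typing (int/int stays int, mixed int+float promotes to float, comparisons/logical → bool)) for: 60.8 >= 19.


Operand types: float >= int
Rule: comparison yields bool
Result type: bool


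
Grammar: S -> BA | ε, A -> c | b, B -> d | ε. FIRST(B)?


Per alternative of B: FIRST(d) = {d}; FIRST(ε) = {ε}
FIRST(B) = {d, ε}


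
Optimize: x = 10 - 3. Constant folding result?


10 - 3 = 7 at compile time
Optimized: x = 7


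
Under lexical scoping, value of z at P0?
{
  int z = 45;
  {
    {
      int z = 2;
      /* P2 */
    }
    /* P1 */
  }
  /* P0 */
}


z declared in the same block as P0
z = 45


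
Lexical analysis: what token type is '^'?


Pattern: operator symbol
Type: OPERATOR


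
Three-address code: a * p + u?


Break into single-operator statements:
t1 = a * p
t2 = t1 + u


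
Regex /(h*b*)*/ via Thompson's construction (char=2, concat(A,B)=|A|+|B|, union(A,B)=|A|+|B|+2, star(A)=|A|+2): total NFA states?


Syntax tree has 2 char leaf(s), 0 union(s), 3 star(s)
chars contribute 2×2 = 4; each union adds +2; each star adds +2
Total: 4 + 0 + 6 = 10 states


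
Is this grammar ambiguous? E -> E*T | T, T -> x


precedence layered via separate nonterminal T: deterministic
Unambiguous


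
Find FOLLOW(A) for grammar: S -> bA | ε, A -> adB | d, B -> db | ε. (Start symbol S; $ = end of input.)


$ ∈ FOLLOW(S). For each A -> αBβ: add FIRST(β)\{ε} to FOLLOW(B); if β nullable, add FOLLOW(A).
FOLLOW(A) = {$}


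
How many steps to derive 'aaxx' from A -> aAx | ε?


Derivation: A => aAx => aaAxx => aaxx
Steps: 3


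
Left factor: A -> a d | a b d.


Common prefix: 'a'
Factored: A -> a A', A' -> d | b d


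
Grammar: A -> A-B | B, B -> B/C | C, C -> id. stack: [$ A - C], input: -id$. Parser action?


'C' (not preceded by B/) is the handle for B -> C
Action: reduce (B -> C)


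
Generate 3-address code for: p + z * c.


Break into single-operator statements:
t1 = z * c
t2 = p + t1


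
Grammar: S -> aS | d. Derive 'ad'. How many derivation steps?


Derivation: S => aS => ad
Steps: 2


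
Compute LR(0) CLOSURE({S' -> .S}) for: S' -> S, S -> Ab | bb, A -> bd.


Start: S' -> .S
For each item with dot before a nonterminal B, add B -> .γ for every B-production
Closure: [S' -> .S, S -> .Ab, S -> .bb, A -> .bd]


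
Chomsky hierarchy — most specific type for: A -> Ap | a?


Left-linear: every RHS is a terminal or one nonterminal followed by a terminal
Classification: Type 3 (Regular)


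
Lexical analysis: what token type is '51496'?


Pattern: digits only
Type: INTEGER_LITERAL


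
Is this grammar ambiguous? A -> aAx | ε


balanced a^n…x^n: each string has a unique parse
Unambiguous


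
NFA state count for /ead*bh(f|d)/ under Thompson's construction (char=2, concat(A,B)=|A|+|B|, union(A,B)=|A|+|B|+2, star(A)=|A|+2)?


Syntax tree has 7 char leaf(s), 1 union(s), 1 star(s)
chars contribute 7×2 = 14; each union adds +2; each star adds +2
Total: 14 + 2 + 2 = 18 states


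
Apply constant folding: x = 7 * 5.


7 * 5 = 35 at compile time
Optimized: x = 35


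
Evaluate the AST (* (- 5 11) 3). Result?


Evaluate inner: (- 5 11) = -6
Evaluate root: (* -6 3) = -18
Result: -18


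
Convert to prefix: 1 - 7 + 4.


left-to-right (same/higher precedence on left): tree is (+ (- 1 7) 4)
Prefix: + - 1 7 4


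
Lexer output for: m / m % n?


Scan left to right, longest-match per lexeme
Tokens: ID(m), OP(/), ID(m), OP(%), ID(n)


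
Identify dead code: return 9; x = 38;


statement follows a return and is unreachable
Dead: 'x = 38'


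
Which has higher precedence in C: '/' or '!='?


'/' is multiplicative (level 10); '!=' is equality (level 6)
Higher level binds tighter
'/' has higher precedence than '!='


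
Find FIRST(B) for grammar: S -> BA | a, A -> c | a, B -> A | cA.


Per alternative of B: FIRST(A) = {a, c}; FIRST(cA) = {c}
FIRST(B) = {a, c}


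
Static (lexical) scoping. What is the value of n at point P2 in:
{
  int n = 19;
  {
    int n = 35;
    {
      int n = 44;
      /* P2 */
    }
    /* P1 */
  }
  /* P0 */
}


n declared in the same block as P2
n = 44


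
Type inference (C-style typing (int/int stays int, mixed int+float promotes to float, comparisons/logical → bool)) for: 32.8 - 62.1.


Operand types: float - float
Rule: mixed int/float promotes to float; int/int stays int
Result type: float


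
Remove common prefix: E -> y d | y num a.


Common prefix: 'y'
Factored: E -> y E', E' -> d | num a


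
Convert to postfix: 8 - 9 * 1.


* has higher precedence, evaluate 9*1 first
Postfix: 8 9 1 * -


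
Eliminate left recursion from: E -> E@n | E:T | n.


Left-recursive alternatives: E@n, E:T; non-recursive: n
Introduce E': E -> nE', E' -> @nE' | :TE' | ε


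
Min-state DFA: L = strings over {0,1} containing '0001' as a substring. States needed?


KMP-style automaton: 4 progress states + 1 absorbing accept = 5
Minimal DFA: 5 states


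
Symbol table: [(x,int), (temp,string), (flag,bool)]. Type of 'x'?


Lookup 'x' → type int


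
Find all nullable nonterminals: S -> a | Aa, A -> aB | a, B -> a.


A nonterminal is nullable iff some alternative derives ε (directly, or every symbol in it is nullable)
Nullable: {}


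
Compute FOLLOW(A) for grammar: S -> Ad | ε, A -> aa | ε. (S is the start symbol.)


$ ∈ FOLLOW(S). For each A -> αBβ: add FIRST(β)\{ε} to FOLLOW(B); if β nullable, add FOLLOW(A).
FOLLOW(A) = {d}


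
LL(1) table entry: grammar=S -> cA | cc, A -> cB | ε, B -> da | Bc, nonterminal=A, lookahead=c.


For [A, c]: 'c' ∈ FIRST(cB)
Entry: A -> cB


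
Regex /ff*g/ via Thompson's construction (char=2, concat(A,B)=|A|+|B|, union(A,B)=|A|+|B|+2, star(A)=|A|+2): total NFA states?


Syntax tree has 3 char leaf(s), 0 union(s), 1 star(s)
chars contribute 3×2 = 6; each union adds +2; each star adds +2
Total: 6 + 0 + 2 = 8 states


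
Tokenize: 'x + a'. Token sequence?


Scan left to right, longest-match per lexeme
Tokens: ID(x), OP(+), ID(a)


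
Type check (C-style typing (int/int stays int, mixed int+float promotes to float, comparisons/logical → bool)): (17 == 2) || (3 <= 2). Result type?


Operand types: bool || bool
Rule: logical operators take bool operands and yield bool
Result type: bool


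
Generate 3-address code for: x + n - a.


Break into single-operator statements:
t1 = x + n
t2 = t1 - a


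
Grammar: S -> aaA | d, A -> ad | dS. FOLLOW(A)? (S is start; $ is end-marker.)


$ ∈ FOLLOW(S). For each A -> αBβ: add FIRST(β)\{ε} to FOLLOW(B); if β nullable, add FOLLOW(A).
FOLLOW(A) = {$}


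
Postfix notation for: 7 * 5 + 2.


Left to right (same or higher precedence on left)
Postfix: 7 5 * 2 +


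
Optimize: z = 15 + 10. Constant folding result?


15 + 10 = 25 at compile time
Optimized: z = 25


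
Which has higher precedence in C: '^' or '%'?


'%' is multiplicative (level 10); '^' is bitwise XOR (level 4)
Higher level binds tighter
'%' has higher precedence than '^'


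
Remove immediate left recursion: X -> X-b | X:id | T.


Left-recursive alternatives: X-b, X:id; non-recursive: T
Introduce X': X -> TX', X' -> -bX' | :idX' | ε


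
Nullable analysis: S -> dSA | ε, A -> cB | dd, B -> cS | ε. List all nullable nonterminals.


A nonterminal is nullable iff some alternative derives ε (directly, or every symbol in it is nullable)
Nullable: {B, S}


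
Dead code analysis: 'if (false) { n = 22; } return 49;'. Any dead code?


condition is constant false, so the whole block is unreachable
Dead: 'if (false) { n = 22; }'


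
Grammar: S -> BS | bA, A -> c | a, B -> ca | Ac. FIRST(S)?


Per alternative of S: FIRST(BS) = {a, c}; FIRST(bA) = {b}
FIRST(S) = {a, b, c}


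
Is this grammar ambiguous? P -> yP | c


right-linear, alternatives start with distinct terminals 'y' vs 'c': unique leftmost derivation
Unambiguous


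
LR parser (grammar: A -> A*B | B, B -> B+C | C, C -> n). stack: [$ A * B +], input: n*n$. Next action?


no handle; shift 'n'
Action: shift


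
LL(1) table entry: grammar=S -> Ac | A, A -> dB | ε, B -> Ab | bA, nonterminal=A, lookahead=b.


For [A, b]: ε is nullable and 'b' ∈ FOLLOW(A)
Entry: A -> ε


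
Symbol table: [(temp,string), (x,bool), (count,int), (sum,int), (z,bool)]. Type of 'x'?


Lookup 'x' → type bool


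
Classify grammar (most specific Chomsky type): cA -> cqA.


LHS has context (more than one symbol) and |LHS| ≤ |RHS|
Classification: Type 1 (Context-Sensitive)


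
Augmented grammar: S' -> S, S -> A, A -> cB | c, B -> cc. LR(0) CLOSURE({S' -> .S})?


Start: S' -> .S
For each item with dot before a nonterminal B, add B -> .γ for every B-production
Closure: [S' -> .S, S -> .A, A -> .cB, A -> .c]


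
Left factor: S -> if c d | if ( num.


Common prefix: 'if'
Factored: S -> if S', S' -> c d | ( num


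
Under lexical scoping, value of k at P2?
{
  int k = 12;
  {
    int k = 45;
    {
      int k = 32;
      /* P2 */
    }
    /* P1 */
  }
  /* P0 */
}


k declared in the same block as P2
k = 32


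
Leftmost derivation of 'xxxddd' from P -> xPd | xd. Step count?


Derivation: P => xPd => xxPdd => xxxddd
Steps: 3


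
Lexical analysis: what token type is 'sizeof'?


Pattern: reserved word
Type: KEYWORD


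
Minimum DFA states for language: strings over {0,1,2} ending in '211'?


Track the longest suffix of input matching a prefix of '211': 4 classes (prefixes of length 0..3)
Minimal DFA: 4 states


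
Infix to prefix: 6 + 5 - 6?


left-to-right (same/higher precedence on left): tree is (- (+ 6 5) 6)
Prefix: - + 6 5 6


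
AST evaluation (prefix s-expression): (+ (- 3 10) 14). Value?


Evaluate inner: (- 3 10) = -7
Evaluate root: (+ -7 14) = 7
Result: 7


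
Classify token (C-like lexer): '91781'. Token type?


Pattern: digits only
Type: INTEGER_LITERAL


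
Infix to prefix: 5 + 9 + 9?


left-to-right (same/higher precedence on left): tree is (+ (+ 5 9) 9)
Prefix: + + 5 9 9


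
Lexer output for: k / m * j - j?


Scan left to right, longest-match per lexeme
Tokens: ID(k), OP(/), ID(m), OP(*), ID(j), OP(-), ID(j)


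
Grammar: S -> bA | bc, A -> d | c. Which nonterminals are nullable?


A nonterminal is nullable iff some alternative derives ε (directly, or every symbol in it is nullable)
Nullable: {}


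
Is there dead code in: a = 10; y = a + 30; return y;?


a is read by y's definition; y is returned
No dead code


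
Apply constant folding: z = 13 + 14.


13 + 14 = 27 at compile time
Optimized: z = 27


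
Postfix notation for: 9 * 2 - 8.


Left to right (same or higher precedence on left)
Postfix: 9 2 * 8 -


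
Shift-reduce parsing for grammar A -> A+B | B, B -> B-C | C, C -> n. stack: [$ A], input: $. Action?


start symbol A on stack, input exhausted
Action: accept


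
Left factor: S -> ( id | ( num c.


Common prefix: '('
Factored: S -> ( S', S' -> id | num c


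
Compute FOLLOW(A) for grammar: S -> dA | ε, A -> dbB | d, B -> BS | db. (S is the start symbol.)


$ ∈ FOLLOW(S). For each A -> αBβ: add FIRST(β)\{ε} to FOLLOW(B); if β nullable, add FOLLOW(A).
FOLLOW(A) = {$, d}


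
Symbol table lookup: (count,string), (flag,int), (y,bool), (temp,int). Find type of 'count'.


Lookup 'count' → type string


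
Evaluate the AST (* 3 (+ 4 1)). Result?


Evaluate inner: (+ 4 1) = 5
Evaluate root: (* 3 5) = 15
Result: 15


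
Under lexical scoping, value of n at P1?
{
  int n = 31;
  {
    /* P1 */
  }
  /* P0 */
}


P1's block does not declare n; resolves to the enclosing declaration at depth 0
n = 31


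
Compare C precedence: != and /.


'/' is multiplicative (level 10); '!=' is equality (level 6)
Higher level binds tighter
'/' has higher precedence than '!='


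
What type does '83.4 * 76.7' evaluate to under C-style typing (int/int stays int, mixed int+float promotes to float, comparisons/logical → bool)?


Operand types: float * float
Rule: mixed int/float promotes to float; int/int stays int
Result type: float


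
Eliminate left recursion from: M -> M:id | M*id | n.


Left-recursive alternatives: M:id, M*id; non-recursive: n
Introduce M': M -> nM', M' -> :idM' | *idM' | ε


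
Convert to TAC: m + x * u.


Break into single-operator statements:
t1 = x * u
t2 = m + t1


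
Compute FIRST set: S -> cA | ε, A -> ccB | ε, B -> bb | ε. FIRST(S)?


Per alternative of S: FIRST(cA) = {c}; FIRST(ε) = {ε}
FIRST(S) = {c, ε}


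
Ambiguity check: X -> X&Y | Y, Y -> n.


precedence layered via separate nonterminal Y: deterministic
Unambiguous


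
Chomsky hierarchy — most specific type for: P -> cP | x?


Right-linear: every RHS is a terminal or a terminal followed by one nonterminal
Classification: Type 3 (Regular)


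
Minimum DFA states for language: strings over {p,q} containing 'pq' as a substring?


KMP-style automaton: 2 progress states + 1 absorbing accept = 3
Minimal DFA: 3 states


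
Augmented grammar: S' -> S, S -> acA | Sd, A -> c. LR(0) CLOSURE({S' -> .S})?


Start: S' -> .S
For each item with dot before a nonterminal B, add B -> .γ for every B-production
Closure: [S' -> .S, S -> .acA, S -> .Sd]


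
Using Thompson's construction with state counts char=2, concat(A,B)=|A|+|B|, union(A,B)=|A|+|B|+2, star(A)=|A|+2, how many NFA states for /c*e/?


Syntax tree has 2 char leaf(s), 0 union(s), 1 star(s)
chars contribute 2×2 = 4; each union adds +2; each star adds +2
Total: 4 + 0 + 2 = 6 states


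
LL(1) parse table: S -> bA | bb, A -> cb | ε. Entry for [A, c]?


For [A, c]: 'c' ∈ FIRST(cb)
Entry: A -> cb


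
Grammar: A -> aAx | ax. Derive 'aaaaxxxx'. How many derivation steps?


Derivation: A => aAx => aaAxx => aaaAxxx => aaaaxxxx
Steps: 4


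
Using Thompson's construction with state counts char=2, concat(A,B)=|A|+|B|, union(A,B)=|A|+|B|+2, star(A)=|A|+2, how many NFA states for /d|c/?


Syntax tree has 2 char leaf(s), 1 union(s), 0 star(s)
chars contribute 2×2 = 4; each union adds +2; each star adds +2
Total: 4 + 2 + 0 = 6 states


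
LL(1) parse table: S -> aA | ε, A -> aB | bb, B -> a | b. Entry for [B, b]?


For [B, b]: 'b' ∈ FIRST(b)
Entry: B -> b


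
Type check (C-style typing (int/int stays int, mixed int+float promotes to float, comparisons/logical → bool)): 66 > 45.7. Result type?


Operand types: int > float
Rule: comparison yields bool
Result type: bool


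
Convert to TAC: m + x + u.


Break into single-operator statements:
t1 = m + x
t2 = t1 + u


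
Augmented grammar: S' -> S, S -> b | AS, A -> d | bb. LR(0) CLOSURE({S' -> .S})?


Start: S' -> .S
For each item with dot before a nonterminal B, add B -> .γ for every B-production
Closure: [S' -> .S, S -> .b, S -> .AS, A -> .d, A -> .bb]


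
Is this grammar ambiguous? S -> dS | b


right-linear, alternatives start with distinct terminals 'd' vs 'b': unique leftmost derivation
Unambiguous


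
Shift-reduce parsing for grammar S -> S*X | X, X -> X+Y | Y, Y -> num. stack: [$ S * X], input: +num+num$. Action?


'+' can extend X; shift to build X -> X+Y
Action: shift


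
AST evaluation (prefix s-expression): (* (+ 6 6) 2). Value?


Evaluate inner: (+ 6 6) = 12
Evaluate root: (* 12 2) = 24
Result: 24


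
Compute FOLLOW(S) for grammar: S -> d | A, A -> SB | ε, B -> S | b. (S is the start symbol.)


$ ∈ FOLLOW(S). For each A -> αBβ: add FIRST(β)\{ε} to FOLLOW(B); if β nullable, add FOLLOW(A).
FOLLOW(S) = {$, b, d}


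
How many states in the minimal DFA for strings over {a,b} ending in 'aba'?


Track the longest suffix of input matching a prefix of 'aba': 4 classes (prefixes of length 0..3)
Minimal DFA: 4 states


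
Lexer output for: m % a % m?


Scan left to right, longest-match per lexeme
Tokens: ID(m), OP(%), ID(a), OP(%), ID(m)


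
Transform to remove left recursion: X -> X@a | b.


Left-recursive alternatives: X@a; non-recursive: b
Introduce X': X -> bX', X' -> @aX' | ε


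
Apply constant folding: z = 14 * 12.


14 * 12 = 168 at compile time
Optimized: z = 168


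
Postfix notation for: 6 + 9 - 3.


Left to right (same or higher precedence on left)
Postfix: 6 9 + 3 -


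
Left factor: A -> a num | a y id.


Common prefix: 'a'
Factored: A -> a A', A' -> num | y id


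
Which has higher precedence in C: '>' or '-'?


'-' is additive (level 9); '>' is relational (level 7)
Higher level binds tighter
'-' has higher precedence than '>'


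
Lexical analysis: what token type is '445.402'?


Pattern: digits with a decimal point
Type: FLOAT_LITERAL


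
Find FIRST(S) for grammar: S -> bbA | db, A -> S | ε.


Per alternative of S: FIRST(bbA) = {b}; FIRST(db) = {d}
FIRST(S) = {b, d}


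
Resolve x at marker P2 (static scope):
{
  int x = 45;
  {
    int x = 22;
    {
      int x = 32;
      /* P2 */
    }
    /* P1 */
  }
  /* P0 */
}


x declared in the same block as P2
x = 32


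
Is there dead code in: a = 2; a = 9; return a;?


first assignment to a is overwritten before any read
Dead: 'a = 2'


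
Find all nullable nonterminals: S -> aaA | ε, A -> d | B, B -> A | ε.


A nonterminal is nullable iff some alternative derives ε (directly, or every symbol in it is nullable)
Nullable: {A, B, S}


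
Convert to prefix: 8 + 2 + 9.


left-to-right (same/higher precedence on left): tree is (+ (+ 8 2) 9)
Prefix: + + 8 2 9


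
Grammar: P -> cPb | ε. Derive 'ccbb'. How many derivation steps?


Derivation: P => cPb => ccPbb => ccbb
Steps: 3


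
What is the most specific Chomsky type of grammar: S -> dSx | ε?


Single nonterminal LHS, but d^n x^n is not regular
Classification: Type 2 (Context-Free)


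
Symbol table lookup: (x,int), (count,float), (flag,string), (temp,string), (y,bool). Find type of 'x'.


Lookup 'x' → type int


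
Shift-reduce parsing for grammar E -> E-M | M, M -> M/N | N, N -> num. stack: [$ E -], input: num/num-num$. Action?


no handle ('E-' is not any RHS); shift 'num'
Action: shift


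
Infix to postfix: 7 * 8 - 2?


Left to right (same or higher precedence on left)
Postfix: 7 8 * 2 -


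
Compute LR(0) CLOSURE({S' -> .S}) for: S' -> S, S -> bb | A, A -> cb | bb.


Start: S' -> .S
For each item with dot before a nonterminal B, add B -> .γ for every B-production
Closure: [S' -> .S, S -> .bb, S -> .A, A -> .cb, A -> .bb]


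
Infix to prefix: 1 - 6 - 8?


left-to-right (same/higher precedence on left): tree is (- (- 1 6) 8)
Prefix: - - 1 6 8


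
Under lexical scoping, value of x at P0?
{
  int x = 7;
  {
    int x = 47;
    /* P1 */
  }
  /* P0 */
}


x declared in the same block as P0
x = 7


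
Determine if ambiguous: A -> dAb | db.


balanced d^n…b^n: each string has a unique parse
Unambiguous


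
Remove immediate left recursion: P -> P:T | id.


Left-recursive alternatives: P:T; non-recursive: id
Introduce P': P -> idP', P' -> :TP' | ε


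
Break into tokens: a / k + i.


Scan left to right, longest-match per lexeme
Tokens: ID(a), OP(/), ID(k), OP(+), ID(i)


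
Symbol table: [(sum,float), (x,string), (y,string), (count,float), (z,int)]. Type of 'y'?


Lookup 'y' → type string


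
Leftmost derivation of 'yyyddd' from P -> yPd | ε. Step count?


Derivation: P => yPd => yyPdd => yyyPddd => yyyddd
Steps: 4


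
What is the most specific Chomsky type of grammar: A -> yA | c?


Right-linear: every RHS is a terminal or a terminal followed by one nonterminal
Classification: Type 3 (Regular)


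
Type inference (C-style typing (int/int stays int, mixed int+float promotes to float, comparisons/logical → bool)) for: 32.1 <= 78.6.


Operand types: float <= float
Rule: comparison yields bool
Result type: bool


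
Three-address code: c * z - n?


Break into single-operator statements:
t1 = c * z
t2 = t1 - n


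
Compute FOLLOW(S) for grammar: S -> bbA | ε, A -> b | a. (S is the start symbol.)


$ ∈ FOLLOW(S). For each A -> αBβ: add FIRST(β)\{ε} to FOLLOW(B); if β nullable, add FOLLOW(A).
FOLLOW(S) = {$}


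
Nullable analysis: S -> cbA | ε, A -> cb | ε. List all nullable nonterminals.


A nonterminal is nullable iff some alternative derives ε (directly, or every symbol in it is nullable)
Nullable: {A, S}


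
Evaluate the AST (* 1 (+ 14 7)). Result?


Evaluate inner: (+ 14 7) = 21
Evaluate root: (* 1 21) = 21
Result: 21


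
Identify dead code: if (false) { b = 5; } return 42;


condition is constant false, so the whole block is unreachable
Dead: 'if (false) { b = 5; }'


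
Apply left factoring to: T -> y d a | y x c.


Common prefix: 'y'
Factored: T -> y T', T' -> d a | x c


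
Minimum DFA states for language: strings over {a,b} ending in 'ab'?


Track the longest suffix of input matching a prefix of 'ab': 3 classes (prefixes of length 0..2)
Minimal DFA: 3 states


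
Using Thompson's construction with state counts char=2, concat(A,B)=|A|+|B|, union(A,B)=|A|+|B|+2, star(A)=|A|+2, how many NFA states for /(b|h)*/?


Syntax tree has 2 char leaf(s), 1 union(s), 1 star(s)
chars contribute 2×2 = 4; each union adds +2; each star adds +2
Total: 4 + 2 + 2 = 8 states


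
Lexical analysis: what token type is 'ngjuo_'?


Pattern: letter/underscore followed by alphanumerics, not a keyword
Type: IDENTIFIER


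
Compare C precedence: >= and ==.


'>=' is relational (level 7); '==' is equality (level 6)
Higher level binds tighter
'>=' has higher precedence than '=='


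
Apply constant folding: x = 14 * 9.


14 * 9 = 126 at compile time
Optimized: x = 126


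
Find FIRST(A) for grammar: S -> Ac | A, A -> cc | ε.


Per alternative of A: FIRST(cc) = {c}; FIRST(ε) = {ε}
FIRST(A) = {c, ε}


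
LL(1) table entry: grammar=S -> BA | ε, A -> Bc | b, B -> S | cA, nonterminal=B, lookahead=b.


For [B, b]: 'b' ∈ FIRST(S)
Entry: B -> S


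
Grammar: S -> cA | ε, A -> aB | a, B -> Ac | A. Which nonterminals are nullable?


A nonterminal is nullable iff some alternative derives ε (directly, or every symbol in it is nullable)
Nullable: {S}


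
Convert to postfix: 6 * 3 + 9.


Left to right (same or higher precedence on left)
Postfix: 6 3 * 9 +


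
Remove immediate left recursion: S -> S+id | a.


Left-recursive alternatives: S+id; non-recursive: a
Introduce S': S -> aS', S' -> +idS' | ε


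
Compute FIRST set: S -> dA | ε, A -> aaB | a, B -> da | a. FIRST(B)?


Per alternative of B: FIRST(da) = {d}; FIRST(a) = {a}
FIRST(B) = {a, d}


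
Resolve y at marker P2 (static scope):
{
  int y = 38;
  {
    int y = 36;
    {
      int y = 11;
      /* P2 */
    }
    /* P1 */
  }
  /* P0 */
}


y declared in the same block as P2
y = 11


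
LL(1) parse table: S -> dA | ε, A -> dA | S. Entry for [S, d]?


For [S, d]: 'd' ∈ FIRST(dA)
Entry: S -> dA


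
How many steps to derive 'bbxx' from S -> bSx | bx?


Derivation: S => bSx => bbxx
Steps: 2


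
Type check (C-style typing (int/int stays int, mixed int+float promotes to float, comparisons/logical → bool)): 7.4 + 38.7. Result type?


Operand types: float + float
Rule: mixed int/float promotes to float; int/int stays int
Result type: float


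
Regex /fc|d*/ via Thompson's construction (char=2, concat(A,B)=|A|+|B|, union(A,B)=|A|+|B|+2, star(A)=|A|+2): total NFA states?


Syntax tree has 3 char leaf(s), 1 union(s), 1 star(s)
chars contribute 3×2 = 6; each union adds +2; each star adds +2
Total: 6 + 2 + 2 = 10 states


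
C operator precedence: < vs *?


'*' is multiplicative (level 10); '<' is relational (level 7)
Higher level binds tighter
'*' has higher precedence than '<'


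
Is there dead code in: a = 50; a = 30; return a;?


first assignment to a is overwritten before any read
Dead: 'a = 50'


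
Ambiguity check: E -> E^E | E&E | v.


'v^v&v' has two parse trees (no precedence encoded between ^ and &)
Ambiguous


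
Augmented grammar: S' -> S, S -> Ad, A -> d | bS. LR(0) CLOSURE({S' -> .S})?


Start: S' -> .S
For each item with dot before a nonterminal B, add B -> .γ for every B-production
Closure: [S' -> .S, S -> .Ad, A -> .d, A -> .bS]


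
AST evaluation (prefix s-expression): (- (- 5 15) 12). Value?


Evaluate inner: (- 5 15) = -10
Evaluate root: (- -10 12) = -22
Result: -22


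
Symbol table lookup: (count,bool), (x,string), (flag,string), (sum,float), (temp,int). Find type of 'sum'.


Lookup 'sum' → type float


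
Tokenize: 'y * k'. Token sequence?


Scan left to right, longest-match per lexeme
Tokens: ID(y), OP(*), ID(k)


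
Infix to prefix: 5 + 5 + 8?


left-to-right (same/higher precedence on left): tree is (+ (+ 5 5) 8)
Prefix: + + 5 5 8


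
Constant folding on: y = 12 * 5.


12 * 5 = 60 at compile time
Optimized: y = 60


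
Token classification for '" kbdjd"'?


Pattern: double-quoted sequence
Type: STRING_LITERAL


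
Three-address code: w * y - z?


Break into single-operator statements:
t1 = w * y
t2 = t1 - z


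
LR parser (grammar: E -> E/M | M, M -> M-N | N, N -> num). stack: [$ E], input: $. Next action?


start symbol E on stack, input exhausted
Action: accept


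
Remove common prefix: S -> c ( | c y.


Common prefix: 'c'
Factored: S -> c S', S' -> ( | y


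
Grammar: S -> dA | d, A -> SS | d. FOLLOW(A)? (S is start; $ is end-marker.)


$ ∈ FOLLOW(S). For each A -> αBβ: add FIRST(β)\{ε} to FOLLOW(B); if β nullable, add FOLLOW(A).
FOLLOW(A) = {$, d}


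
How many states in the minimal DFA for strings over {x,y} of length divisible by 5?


Track length mod 5: states 0..4, accept at 0
Minimal DFA: 5 states


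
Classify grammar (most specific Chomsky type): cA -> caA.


LHS has context (more than one symbol) and |LHS| ≤ |RHS|
Classification: Type 1 (Context-Sensitive)


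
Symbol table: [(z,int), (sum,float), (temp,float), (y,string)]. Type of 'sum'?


Lookup 'sum' → type float


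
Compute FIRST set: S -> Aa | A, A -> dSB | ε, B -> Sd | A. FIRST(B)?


Per alternative of B: FIRST(Sd) = {a, d}; FIRST(A) = {d, ε}
FIRST(B) = {a, d, ε}


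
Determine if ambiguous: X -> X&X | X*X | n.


'n&n*n' has two parse trees (no precedence encoded between & and *)
Ambiguous


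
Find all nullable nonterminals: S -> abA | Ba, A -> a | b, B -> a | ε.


A nonterminal is nullable iff some alternative derives ε (directly, or every symbol in it is nullable)
Nullable: {B}


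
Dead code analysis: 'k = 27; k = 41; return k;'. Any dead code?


first assignment to k is overwritten before any read
Dead: 'k = 27'


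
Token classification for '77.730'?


Pattern: digits with a decimal point
Type: FLOAT_LITERAL


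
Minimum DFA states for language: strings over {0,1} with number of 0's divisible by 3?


Track (count of 0) mod 3: states 0..2, accept at 0
Minimal DFA: 3 states


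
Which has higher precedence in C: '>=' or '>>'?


'>>' is shift (level 8); '>=' is relational (level 7)
Higher level binds tighter
'>>' has higher precedence than '>='


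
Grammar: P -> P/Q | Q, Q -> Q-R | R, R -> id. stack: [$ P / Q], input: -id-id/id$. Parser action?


'-' can extend Q; shift to build Q -> Q-R
Action: shift


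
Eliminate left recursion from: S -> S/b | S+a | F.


Left-recursive alternatives: S/b, S+a; non-recursive: F
Introduce S': S -> FS', S' -> /bS' | +aS' | ε


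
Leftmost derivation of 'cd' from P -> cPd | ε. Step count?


Derivation: P => cPd => cd
Steps: 2


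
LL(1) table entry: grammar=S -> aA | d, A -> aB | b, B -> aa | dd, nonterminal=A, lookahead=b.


For [A, b]: 'b' ∈ FIRST(b)
Entry: A -> b


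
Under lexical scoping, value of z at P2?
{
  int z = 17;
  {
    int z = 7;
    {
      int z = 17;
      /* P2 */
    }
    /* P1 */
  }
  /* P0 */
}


z declared in the same block as P2
z = 17


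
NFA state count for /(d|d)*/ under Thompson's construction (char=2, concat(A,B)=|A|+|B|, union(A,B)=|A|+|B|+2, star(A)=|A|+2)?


Syntax tree has 2 char leaf(s), 1 union(s), 1 star(s)
chars contribute 2×2 = 4; each union adds +2; each star adds +2
Total: 4 + 2 + 2 = 8 states


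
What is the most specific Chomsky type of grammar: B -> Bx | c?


Left-linear: every RHS is a terminal or one nonterminal followed by a terminal
Classification: Type 3 (Regular)


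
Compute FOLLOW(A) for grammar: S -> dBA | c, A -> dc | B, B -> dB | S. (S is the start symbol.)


$ ∈ FOLLOW(S). For each A -> αBβ: add FIRST(β)\{ε} to FOLLOW(B); if β nullable, add FOLLOW(A).
FOLLOW(A) = {$, c, d}


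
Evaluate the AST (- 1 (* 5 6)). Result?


Evaluate inner: (* 5 6) = 30
Evaluate root: (- 1 30) = -29
Result: -29


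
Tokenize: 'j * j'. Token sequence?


Scan left to right, longest-match per lexeme
Tokens: ID(j), OP(*), ID(j)


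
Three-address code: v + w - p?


Break into single-operator statements:
t1 = v + w
t2 = t1 - p


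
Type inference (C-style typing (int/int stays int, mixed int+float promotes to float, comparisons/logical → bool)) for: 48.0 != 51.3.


Operand types: float != float
Rule: comparison yields bool
Result type: bool


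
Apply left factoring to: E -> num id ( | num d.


Common prefix: 'num'
Factored: E -> num E', E' -> id ( | d


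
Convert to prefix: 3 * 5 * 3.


left-to-right (same/higher precedence on left): tree is (* (* 3 5) 3)
Prefix: * * 3 5 3


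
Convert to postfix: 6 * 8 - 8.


Left to right (same or higher precedence on left)
Postfix: 6 8 * 8 -


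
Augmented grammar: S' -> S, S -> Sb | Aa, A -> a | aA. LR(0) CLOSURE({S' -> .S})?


Start: S' -> .S
For each item with dot before a nonterminal B, add B -> .γ for every B-production
Closure: [S' -> .S, S -> .Sb, S -> .Aa, A -> .a, A -> .aA]


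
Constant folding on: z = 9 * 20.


9 * 20 = 180 at compile time
Optimized: z = 180


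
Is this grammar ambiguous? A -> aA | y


right-linear, alternatives start with distinct terminals 'a' vs 'y': unique leftmost derivation
Unambiguous


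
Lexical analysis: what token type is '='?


Pattern: operator symbol
Type: OPERATOR


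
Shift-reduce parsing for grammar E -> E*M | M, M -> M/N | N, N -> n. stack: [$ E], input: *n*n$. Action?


shift '*' to continue E -> E*M
Action: shift


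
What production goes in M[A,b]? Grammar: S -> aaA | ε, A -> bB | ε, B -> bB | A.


For [A, b]: 'b' ∈ FIRST(bB)
Entry: A -> bB


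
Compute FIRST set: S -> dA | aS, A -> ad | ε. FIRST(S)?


Per alternative of S: FIRST(dA) = {d}; FIRST(aS) = {a}
FIRST(S) = {a, d}


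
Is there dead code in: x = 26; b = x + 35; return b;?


x is read by b's definition; b is returned
No dead code


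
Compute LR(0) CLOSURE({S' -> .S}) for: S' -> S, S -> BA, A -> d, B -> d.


Start: S' -> .S
For each item with dot before a nonterminal B, add B -> .γ for every B-production
Closure: [S' -> .S, S -> .BA, B -> .d]


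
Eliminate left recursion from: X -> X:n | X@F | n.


Left-recursive alternatives: X:n, X@F; non-recursive: n
Introduce X': X -> nX', X' -> :nX' | @FX' | ε


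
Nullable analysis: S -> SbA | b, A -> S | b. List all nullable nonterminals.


A nonterminal is nullable iff some alternative derives ε (directly, or every symbol in it is nullable)
Nullable: {}


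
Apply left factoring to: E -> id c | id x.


Common prefix: 'id'
Factored: E -> id E', E' -> c | x


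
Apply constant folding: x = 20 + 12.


20 + 12 = 32 at compile time
Optimized: x = 32


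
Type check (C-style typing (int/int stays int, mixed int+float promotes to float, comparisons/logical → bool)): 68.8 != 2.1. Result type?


Operand types: float != float
Rule: comparison yields bool
Result type: bool


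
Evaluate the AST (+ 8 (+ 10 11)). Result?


Evaluate inner: (+ 10 11) = 21
Evaluate root: (+ 8 21) = 29
Result: 29


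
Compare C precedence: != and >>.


'>>' is shift (level 8); '!=' is equality (level 6)
Higher level binds tighter
'>>' has higher precedence than '!='


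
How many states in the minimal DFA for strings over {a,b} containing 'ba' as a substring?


KMP-style automaton: 2 progress states + 1 absorbing accept = 3
Minimal DFA: 3 states


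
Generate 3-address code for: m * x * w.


Break into single-operator statements:
t1 = m * x
t2 = t1 * w


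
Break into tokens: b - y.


Scan left to right, longest-match per lexeme
Tokens: ID(b), OP(-), ID(y)


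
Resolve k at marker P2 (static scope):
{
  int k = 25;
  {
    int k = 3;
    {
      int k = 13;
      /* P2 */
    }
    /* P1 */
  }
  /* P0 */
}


k declared in the same block as P2
k = 13


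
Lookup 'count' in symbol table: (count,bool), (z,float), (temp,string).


Lookup 'count' → type bool


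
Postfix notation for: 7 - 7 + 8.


Left to right (same or higher precedence on left)
Postfix: 7 7 - 8 +


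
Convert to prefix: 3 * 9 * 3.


left-to-right (same/higher precedence on left): tree is (* (* 3 9) 3)
Prefix: * * 3 9 3


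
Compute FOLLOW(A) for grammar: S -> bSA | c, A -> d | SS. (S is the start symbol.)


$ ∈ FOLLOW(S). For each A -> αBβ: add FIRST(β)\{ε} to FOLLOW(B); if β nullable, add FOLLOW(A).
FOLLOW(A) = {$, b, c, d}


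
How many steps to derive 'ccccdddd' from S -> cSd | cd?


Derivation: S => cSd => ccSdd => cccSddd => ccccdddd
Steps: 4


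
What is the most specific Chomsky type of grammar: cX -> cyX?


LHS has context (more than one symbol) and |LHS| ≤ |RHS|
Classification: Type 1 (Context-Sensitive)


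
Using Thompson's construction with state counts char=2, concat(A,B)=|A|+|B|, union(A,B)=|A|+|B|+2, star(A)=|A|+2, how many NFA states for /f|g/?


Syntax tree has 2 char leaf(s), 1 union(s), 0 star(s)
chars contribute 2×2 = 4; each union adds +2; each star adds +2
Total: 4 + 2 + 0 = 6 states


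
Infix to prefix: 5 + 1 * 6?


'*' binds tighter: tree is (+ 5 (* 1 6))
Prefix: + 5 * 1 6


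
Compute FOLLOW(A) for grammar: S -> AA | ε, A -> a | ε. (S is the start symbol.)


$ ∈ FOLLOW(S). For each A -> αBβ: add FIRST(β)\{ε} to FOLLOW(B); if β nullable, add FOLLOW(A).
FOLLOW(A) = {$, a}


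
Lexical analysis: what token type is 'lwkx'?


Pattern: letter/underscore followed by alphanumerics, not a keyword
Type: IDENTIFIER


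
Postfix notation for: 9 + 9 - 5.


Left to right (same or higher precedence on left)
Postfix: 9 9 + 5 -


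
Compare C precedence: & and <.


'<' is relational (level 7); '&' is bitwise AND (level 5)
Higher level binds tighter
'<' has higher precedence than '&'


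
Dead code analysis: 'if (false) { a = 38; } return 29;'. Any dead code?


condition is constant false, so the whole block is unreachable
Dead: 'if (false) { a = 38; }'
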